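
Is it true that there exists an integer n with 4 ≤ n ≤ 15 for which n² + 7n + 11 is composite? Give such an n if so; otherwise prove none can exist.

At n = 14: 14² + 7·14 + 11 = 305 = 5·61, which is composite.

n = 14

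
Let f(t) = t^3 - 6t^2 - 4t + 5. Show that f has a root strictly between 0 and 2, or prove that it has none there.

Yes, f has a root in the interval.

f(0) = 5 and f(2) = -19, which have opposite signs.
Since f is a polynomial it is continuous on [0, 2].
By the Intermediate Value Theorem, f takes the value 0 somewhere in the open interval.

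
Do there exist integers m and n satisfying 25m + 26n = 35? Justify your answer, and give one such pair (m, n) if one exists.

m = 17, n = -15

Since gcd(25, 26) = 1, every integer is an integer combination of 25 and 26.
Euclidean algorithm: 26 = 1·25 + 1, 25 = 25·1 + 0.
Working back up the chain: 1 = 26 − 1·25. So 25·(-1) + 26·1 = 1.
Scaling by 35 gives the particular solution (m, n) = (-35, 35).
Adding 2·26 to m and subtracting 2·25 from n gives the tidier solution (17, -15).
Indeed 25·17 + 26·(-15) = 425 − 390 = 35.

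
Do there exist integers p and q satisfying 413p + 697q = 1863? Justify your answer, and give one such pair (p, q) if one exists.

p = 580, q = -341

Since gcd(413, 697) = 1, every integer is an integer combination of 413 and 697.
Euclidean algorithm: 697 = 1·413 + 284, 413 = 1·284 + 129, 284 = 2·129 + 26, 129 = 4·26 + 25, 26 = 1·25 + 1, 25 = 25·1 + 0.
Working back up the chain: 1 = 26 − 1·25 = 26 − (129 − 4·26) = −129 + 5·26 = −129 + 5·(284 − 2·129) = 5·284 − 11·129 = 5·284 − 11·(413 − 1·284) = −11·413 + 16·284 = −11·413 + 16·(697 − 1·413) = 16·697 − 27·413. So 413·(-27) + 697·16 = 1.
Scaling by 1863 gives the particular solution (p, q) = (-50301, 29808).
Shifting by a multiple of (697, −413) keeps it a solution: p = -50301 + 73·697 = 580, q = 29808 − 73·413 = -341.
Check: 413·580 + 697·(-341) = 239540 − 237677 = 1863. ✓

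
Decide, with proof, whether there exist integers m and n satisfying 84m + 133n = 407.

Any value of 84m + 133n is a multiple of gcd(84, 133) = 7.
However 407 leaves remainder 1 on division by 7.
Hence no integers m, n satisfy the equation.

No such integers exist.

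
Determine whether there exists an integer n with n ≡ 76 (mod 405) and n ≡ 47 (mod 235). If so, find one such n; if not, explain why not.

No such integer exists.

Both moduli are multiples of 5 = gcd(405, 235), so any solution would satisfy n ≡ 76 and n ≡ 47 modulo 5 simultaneously.
These are incompatible: 76 − 47 = 29 is not divisible by 5.
So no integer satisfies both congruences.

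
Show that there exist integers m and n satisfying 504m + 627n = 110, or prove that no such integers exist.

No, no such integers exist.

Any value of 504m + 627n is a multiple of gcd(504, 627) = 3.
But 110 = 3·36 + 2, so 3 ∤ 110.
So the equation is unsolvable over ℤ.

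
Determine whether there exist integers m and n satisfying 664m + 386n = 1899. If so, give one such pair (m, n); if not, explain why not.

gcd(664, 386) = 2, so every integer of the form 664m + 386n is a multiple of 2.
But 1899 is not a multiple of 2 (it leaves remainder 1).
Hence no integers m, n satisfy the equation.

No such integers exist.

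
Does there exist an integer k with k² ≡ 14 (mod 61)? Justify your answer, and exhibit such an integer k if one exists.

k = 21

Take k = 21. Then 21² = 441 = 7·61 + 14, so 21² ≡ 14 (mod 61).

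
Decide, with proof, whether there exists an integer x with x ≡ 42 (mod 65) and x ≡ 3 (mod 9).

Since 65 and 9 share no common factor, CRT says the pair of congruences has a solution (unique mod 585).
Write x = 42 + 65t and require 42 + 65t ≡ 3 (mod 9), i.e. 65t ≡ 6 (mod 9).
65 ≡ 2 (mod 9), so this reads 2t ≡ 6 (mod 9). Invert 2 mod 9 by the Euclidean algorithm: 9 = 4·2 + 1, 2 = 2·1 + 0; back-substituting, 1 = 9 − 4·2. Hence 2·(-4) ≡ 1, so 2⁻¹ ≡ -4 ≡ 5 (mod 9).
Therefore t ≡ 5·6 = 30 ≡ 3 (mod 9).
With t = 3: x = 42 + 65·3 = 237.
Indeed 237 ≡ 42 (mod 65) and 237 ≡ 3 (mod 9).

x = 237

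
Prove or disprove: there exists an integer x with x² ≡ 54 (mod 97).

Take x = 32. Then 32² = 1024 = 10·97 + 54, so 32² ≡ 54 (mod 97).

x = 32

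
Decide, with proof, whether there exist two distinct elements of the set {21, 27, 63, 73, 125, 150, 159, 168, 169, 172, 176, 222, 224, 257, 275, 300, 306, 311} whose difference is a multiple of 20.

Two integers differ by a multiple of 20 exactly when they have the same residue mod 20. The residues are 21↦1, 27↦7, 63↦3, 73↦13, 125↦5, 150↦10, 159↦19, 168↦8, 169↦9, 172↦12, 176↦16, 222↦2, 224↦4, 257↦17, 275↦15, 300↦0, 306↦6, 311↦11.
These 18 residues are pairwise different, hence no difference of two elements is divisible by 20.

There is no such pair.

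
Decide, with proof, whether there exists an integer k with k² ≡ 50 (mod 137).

k = 18

Take k = 18. Then 18² = 324 = 2·137 + 50, so 18² ≡ 50 (mod 137).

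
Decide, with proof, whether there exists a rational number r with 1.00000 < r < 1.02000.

Scale by 51: the interval becomes (51.00000, 52.02000), which contains the integer 52.
So r = 52/51 works: it is a ratio of integers, and dividing 51·1.00000 < 52 < 51·1.02000 through by 51 gives 1.00000 < 52/51 < 1.02000.

r = 52/51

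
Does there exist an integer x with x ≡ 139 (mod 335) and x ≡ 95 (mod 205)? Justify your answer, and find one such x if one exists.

No, no such integer exists.

gcd(335, 205) = 5. If x ≡ 139 (mod 335) and x ≡ 95 (mod 205), then x ≡ 139 (mod 5) and x ≡ 95 (mod 5).
But 139 mod 5 = 4 while 95 mod 5 = 0, a contradiction.
Therefore no such x exists.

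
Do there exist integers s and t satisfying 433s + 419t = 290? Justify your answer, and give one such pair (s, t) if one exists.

s = 320, t = -330

Since gcd(433, 419) = 1, every integer is an integer combination of 433 and 419.
Run the Euclidean algorithm on 433 and 419: 433 = 1·419 + 14, 419 = 29·14 + 13, 14 = 1·13 + 1, 13 = 13·1 + 0.
Unwinding: 1 = 14 − 1·13 = 14 − (419 − 29·14) = −419 + 30·14 = −419 + 30·(433 − 1·419) = 30·433 − 31·419, i.e. 433·30 + 419·(-31) = 1.
Scaling by 290 gives the particular solution (s, t) = (8700, -8990).
Subtracting 20·419 from s and adding 20·433 to t gives the tidier solution (320, -330).
Check: 433·320 + 419·(-330) = 138560 − 138270 = 290. ✓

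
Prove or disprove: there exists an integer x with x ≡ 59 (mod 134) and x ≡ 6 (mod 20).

No such integer exists.

Both moduli are multiples of 2 = gcd(134, 20), so any solution would satisfy x ≡ 59 and x ≡ 6 modulo 2 simultaneously.
But 59 mod 2 = 1 while 6 mod 2 = 0, a contradiction.
Hence the system has no solution.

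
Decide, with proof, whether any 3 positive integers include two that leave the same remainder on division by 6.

Take the 3 consecutive integers 13, 14, 15: their residues mod 6 are all distinct because 3 ≤ 6.
So no two of them leave the same remainder on division by 6; the claim fails for this set.

No, the set {13, 14, 15} is a counterexample.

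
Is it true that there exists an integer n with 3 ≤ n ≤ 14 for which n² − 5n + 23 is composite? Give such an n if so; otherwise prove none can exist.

No, no such integer n in that range exists.

The values for n = 3, 4, …, 14 are 17, 19, 23, 29, 37, 47, 59, 73, 89, 107, 127, 149, and each of these is prime.
So no value in the range makes the expression composite.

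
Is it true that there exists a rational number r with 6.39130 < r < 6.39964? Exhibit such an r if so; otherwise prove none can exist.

r = 147/23

Scale by 23: the interval becomes (146.99990, 147.19172), which contains the integer 147.
So r = 147/23 works: it is a ratio of integers, and dividing 23·6.39130 < 147 < 23·6.39964 through by 23 gives 6.39130 < 147/23 < 6.39964.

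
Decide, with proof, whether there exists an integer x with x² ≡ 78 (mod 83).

Take x = 24. Then 24² = 576 = 6·83 + 78, so 24² ≡ 78 (mod 83).

x = 24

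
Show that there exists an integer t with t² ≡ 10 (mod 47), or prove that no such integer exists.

No such integer exists.

Apply Euler's criterion with the prime 47: 10 is a quadratic residue iff 10^23 ≡ 1 (mod 47), and a non-residue iff it is ≡ −1.
Squaring successively (mod 47): 10^2 = 100 ≡ 6; 10^4 ≡ 6² = 36 ≡ 36; 10^8 ≡ 36² = 1296 ≡ 27; 10^16 ≡ 27² = 729 ≡ 24.
Since 23 = 16 + 4 + 2 + 1, 10^23 ≡ 24 · 36 · 6 · 10; multiplying out mod 47: 24·36 = 864 ≡ 18, then 18·6 = 108 ≡ 14, then 14·10 = 140 ≡ 46. Thus 10^23 ≡ 46 ≡ −1 (mod 47).
The value −1 means 10 is a non-residue modulo 47, so t² ≡ 10 (mod 47) is impossible.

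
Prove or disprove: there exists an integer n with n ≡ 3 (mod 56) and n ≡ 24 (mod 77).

Here gcd(56, 77) = 7, and both 3 and 24 leave remainder 3 mod 7, so the system is consistent.
Write n = 3 + 56t. Then 56t ≡ 24 − 3 ≡ 21 (mod 77); dividing through by 7 gives 8t ≡ 3 (mod 11).
Invert 8 mod 11 by the Euclidean algorithm: 11 = 1·8 + 3, 8 = 2·3 + 2, 3 = 1·2 + 1, 2 = 2·1 + 0; back-substituting, 1 = 3 − 1·2 = 3 − (8 − 2·3) = −8 + 3·3 = −8 + 3·(11 − 1·8) = 3·11 − 4·8. Hence 8·(-4) ≡ 1, so 8⁻¹ ≡ -4 ≡ 7 (mod 11).
Multiplying by 7: t ≡ 7·3 = 21 ≡ 10 (mod 11).
Then n = 3 + 56·10 = 563.
Indeed 563 ≡ 3 (mod 56) and 563 ≡ 24 (mod 77).

n = 563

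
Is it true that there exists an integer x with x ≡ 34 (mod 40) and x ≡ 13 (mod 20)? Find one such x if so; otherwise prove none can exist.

Reduce both congruences modulo 20, which divides 40 and 20: they say x ≡ 34 (mod 20) and x ≡ 13 (mod 20).
However 34 ≡ 14 and 13 ≡ 13 (mod 20), and 14 ≠ 13.
Therefore no such x exists.

No, no such integer exists.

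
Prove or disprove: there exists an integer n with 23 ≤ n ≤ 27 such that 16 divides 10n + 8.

For n = 23, 24, …, 27 the values of 10n + 8 modulo 16 are 14, 8, 2, 12, 6 respectively.
None is 0, so 16 never divides 10n + 8 on this range.

No, no such integer n in that range exists.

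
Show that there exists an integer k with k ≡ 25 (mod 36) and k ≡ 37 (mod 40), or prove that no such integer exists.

gcd(36, 40) = 4. A simultaneous solution exists iff 25 ≡ 37 (mod 4); here 25 mod 4 = 1 = 37 mod 4, so it does.
Step through k = 25, 25 + 36, 25 + 2·36, …: the values 25, 61, 97, 133, 169, 205, 241, 277 reduce mod 40 to 25, 21, 17, 13, 9, 5, 1, 37. The value 277 hits 37.
Verify: 277 = 7·36 + 25 and 277 = 6·40 + 37. ✓

k = 277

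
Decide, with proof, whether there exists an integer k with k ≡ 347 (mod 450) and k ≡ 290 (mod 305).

Both moduli are multiples of 5 = gcd(450, 305), so any solution would satisfy k ≡ 347 and k ≡ 290 modulo 5 simultaneously.
However 347 ≡ 2 and 290 ≡ 0 (mod 5), and 2 ≠ 0.
Hence the system has no solution.

There is no such integer.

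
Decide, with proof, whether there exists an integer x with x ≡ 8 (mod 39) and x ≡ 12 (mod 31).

x = 632

gcd(39, 31) = 1, so the Chinese Remainder Theorem guarantees exactly one residue class mod 1209 satisfying both.
Any solution of the first congruence is x = 8 + 39t; substituting into the second, 39t ≡ 12 − 8 ≡ 4 (mod 31).
39 ≡ 8 (mod 31), so this reads 8t ≡ 4 (mod 31). Invert 8 mod 31 by the Euclidean algorithm: 31 = 3·8 + 7, 8 = 1·7 + 1, 7 = 7·1 + 0; back-substituting, 1 = 8 − 1·7 = 8 − (31 − 3·8) = −31 + 4·8. Hence 8·4 ≡ 1, so 8⁻¹ ≡ 4 (mod 31).
Therefore t ≡ 4·4 = 16 (mod 31).
Taking t = 16 gives x = 8 + 39·16 = 632.
Verify: 632 = 16·39 + 8 and 632 = 20·31 + 12. ✓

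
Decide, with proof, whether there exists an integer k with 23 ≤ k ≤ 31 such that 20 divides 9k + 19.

Scanning upward from k = 23 gives 226, 235, 244, 253, 262, 271, none divisible by 20. Try k = 29: 9·29 + 19 = 280 = 14·20, which is divisible by 20.

k = 29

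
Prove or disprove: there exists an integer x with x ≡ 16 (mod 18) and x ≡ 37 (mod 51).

x = 88

Here gcd(18, 51) = 3, and both 16 and 37 leave remainder 1 mod 3, so the system is consistent.
List candidates x ≡ 16 (mod 18): 16, 34, 52, 70, 88. Modulo 51 these are 16, 34, 1, 19, 37; 88 gives 37 as required.
Indeed 88 ≡ 16 (mod 18) and 88 ≡ 37 (mod 51).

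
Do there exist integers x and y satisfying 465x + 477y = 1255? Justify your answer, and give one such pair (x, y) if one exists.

Any value of 465x + 477y is a multiple of gcd(465, 477) = 3.
But 1255 = 3·418 + 1, so 3 ∤ 1255.
Hence no integers x, y satisfy the equation.

There are no such integers.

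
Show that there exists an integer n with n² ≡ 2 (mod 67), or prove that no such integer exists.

No such integer exists.

Apply Euler's criterion with the prime 67: 2 is a quadratic residue iff 2^33 ≡ 1 (mod 67), and a non-residue iff it is ≡ −1.
Repeated squaring mod 67: 2^2 = 4 ≡ 4; 2^4 ≡ 4² = 16 ≡ 16; 2^8 ≡ 16² = 256 ≡ 55; 2^16 ≡ 55² = 3025 ≡ 10; 2^32 ≡ 10² = 100 ≡ 33.
Since 33 = 32 + 1, 2^33 ≡ 33 · 2; multiplying out mod 67: 33·2 = 66 ≡ 66. Thus 2^33 ≡ 66 ≡ −1 (mod 67).
The value −1 means 2 is a non-residue modulo 67, so n² ≡ 2 (mod 67) is impossible.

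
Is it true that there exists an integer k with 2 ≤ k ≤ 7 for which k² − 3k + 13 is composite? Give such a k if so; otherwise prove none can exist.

No such integer k in that range exists.

The values for k = 2, 3, …, 7 are 11, 13, 17, 23, 31, 41, and each of these is prime.
So no value in the range makes the expression composite.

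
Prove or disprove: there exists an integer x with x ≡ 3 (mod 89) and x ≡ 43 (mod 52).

x = 2851

The moduli 89 and 52 are coprime, so by the Chinese Remainder Theorem a unique solution modulo 4628 exists.
Any solution of the first congruence is x = 3 + 89t; substituting into the second, 89t ≡ 43 − 3 ≡ 40 (mod 52).
89 ≡ 37 (mod 52), so this reads 37t ≡ 40 (mod 52). Invert 37 mod 52 by the Euclidean algorithm: 52 = 1·37 + 15, 37 = 2·15 + 7, 15 = 2·7 + 1, 7 = 7·1 + 0; back-substituting, 1 = 15 − 2·7 = 15 − 2·(37 − 2·15) = −2·37 + 5·15 = −2·37 + 5·(52 − 1·37) = 5·52 − 7·37. Hence 37·(-7) ≡ 1, so 37⁻¹ ≡ -7 ≡ 45 (mod 52).
Multiplying by 45: t ≡ 45·40 = 1800 ≡ 32 (mod 52).
Taking t = 32 gives x = 3 + 89·32 = 2851.
Indeed 2851 ≡ 3 (mod 89) and 2851 ≡ 43 (mod 52).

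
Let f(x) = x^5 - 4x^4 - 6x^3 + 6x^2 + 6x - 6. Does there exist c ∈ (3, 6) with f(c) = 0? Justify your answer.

f(3) = -177 and f(6) = 1542, which have opposite signs.
Since f is a polynomial it is continuous on [3, 6].
By the Intermediate Value Theorem f must vanish at some point of (3, 6).

Yes, f has a root in the interval.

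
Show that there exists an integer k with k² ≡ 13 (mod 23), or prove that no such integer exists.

k = 6 works: 6² = 36, and 36 − 13 = 23 = 1·23.

k = 6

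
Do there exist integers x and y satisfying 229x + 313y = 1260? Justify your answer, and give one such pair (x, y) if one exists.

229 and 313 are coprime, so 229x + 313y ranges over all of ℤ.
Dividing repeatedly: 313 = 1·229 + 84, 229 = 2·84 + 61, 84 = 1·61 + 23, 61 = 2·23 + 15, 23 = 1·15 + 8, 15 = 1·8 + 7, 8 = 1·7 + 1, 7 = 7·1 + 0.
Back-substituting, 1 = 8 − 1·7 = 8 − (15 − 1·8) = −15 + 2·8 = −15 + 2·(23 − 1·15) = 2·23 − 3·15 = 2·23 − 3·(61 − 2·23) = −3·61 + 8·23 = −3·61 + 8·(84 − 1·61) = 8·84 − 11·61 = 8·84 − 11·(229 − 2·84) = −11·229 + 30·84 = −11·229 + 30·(313 − 1·229) = 30·313 − 41·229; that is, 229·(-41) + 313·30 = 1.
Times 1260: 229·(-51660) + 313·37800 = 1260, so (-51660, 37800) solves it.
Adding 166·313 to x and subtracting 166·229 from y gives the tidier solution (298, -214).
Check: 229·298 + 313·(-214) = 68242 − 66982 = 1260. ✓

x = 298, y = -214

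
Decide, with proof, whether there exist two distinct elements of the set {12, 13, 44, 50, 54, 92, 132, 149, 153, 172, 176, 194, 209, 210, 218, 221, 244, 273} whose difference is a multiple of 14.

The pair (12, 54) works.

Both 12 and 54 leave remainder 12 on division by 14; their difference 42 = 3·14 is a multiple of 14.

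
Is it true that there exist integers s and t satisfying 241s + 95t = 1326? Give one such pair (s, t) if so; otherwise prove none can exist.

241 and 95 are coprime, so 241s + 95t ranges over all of ℤ.
Euclidean algorithm: 241 = 2·95 + 51, 95 = 1·51 + 44, 51 = 1·44 + 7, 44 = 6·7 + 2, 7 = 3·2 + 1, 2 = 2·1 + 0.
Back-substituting, 1 = 7 − 3·2 = 7 − 3·(44 − 6·7) = −3·44 + 19·7 = −3·44 + 19·(51 − 1·44) = 19·51 − 22·44 = 19·51 − 22·(95 − 1·51) = −22·95 + 41·51 = −22·95 + 41·(241 − 2·95) = 41·241 − 104·95; that is, 241·41 + 95·(-104) = 1.
Scaling by 1326 gives the particular solution (s, t) = (54366, -137904).
The general solution is s = 54366 + 95k, t = -137904 − 241k; taking k = -572 gives the smaller pair s = 26, t = -52.
Indeed 241·26 + 95·(-52) = 6266 − 4940 = 1326.

s = 26, t = -52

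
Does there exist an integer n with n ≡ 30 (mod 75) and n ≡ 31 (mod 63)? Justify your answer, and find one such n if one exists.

gcd(75, 63) = 3. If n ≡ 30 (mod 75) and n ≡ 31 (mod 63), then n ≡ 30 (mod 3) and n ≡ 31 (mod 3).
These are incompatible: 30 − 31 = -1 is not divisible by 3.
Hence the system has no solution.

No such integer exists.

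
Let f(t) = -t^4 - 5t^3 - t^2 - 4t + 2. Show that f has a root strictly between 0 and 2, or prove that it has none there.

Such a root exists.

f(0) = 2 and f(2) = -66, which have opposite signs.
As a polynomial, f is continuous on every closed interval.
By the Intermediate Value Theorem, f takes the value 0 somewhere in the open interval.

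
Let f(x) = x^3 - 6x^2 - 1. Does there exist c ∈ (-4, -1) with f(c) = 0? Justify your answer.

f has no root in that interval.

The endpoint values f(-4) = -161 and f(-1) = -8 are both negative. Claim: f(x) < 0 for every x in (-4, -1).
Shift to the endpoint -1: with x = -1 − u (0 < u < 3), one computes f(-1 − u) = -u^3 - 9u^2 - 15u - 8.
All 4 nonzero coefficients of this polynomial in u are negative; hence for u > 0 the value is a sum of negative terms (the constant -8 among them).
Therefore f(x) < 0 throughout (-4, -1), and f has no zero there.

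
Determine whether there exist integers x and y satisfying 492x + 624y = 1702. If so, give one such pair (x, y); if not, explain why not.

No such integers exist.

Both 492 and 624 are divisible by gcd(492, 624) = 12, hence so is any combination 492x + 624y.
But 1702 = 12·141 + 10, so 12 ∤ 1702.
So the equation is unsolvable over ℤ.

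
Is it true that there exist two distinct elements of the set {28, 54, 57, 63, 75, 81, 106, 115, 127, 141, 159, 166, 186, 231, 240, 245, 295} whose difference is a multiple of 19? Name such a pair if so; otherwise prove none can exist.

No, no such pair exists.

Reduce each element modulo 19: 28↦9, 54↦16, 57↦0, 63↦6, 75↦18, 81↦5, 106↦11, 115↦1, 127↦13, 141↦8, 159↦7, 166↦14, 186↦15, 231↦3, 240↦12, 245↦17, 295↦10.
All 17 residues are distinct, so no two elements differ by a multiple of 19.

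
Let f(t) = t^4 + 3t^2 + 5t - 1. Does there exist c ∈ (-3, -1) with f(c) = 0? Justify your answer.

f(-3) = 92 and f(-1) = -2, which have opposite signs.
Since f is a polynomial it is continuous on [-3, -1].
The Intermediate Value Theorem then guarantees some c ∈ (-3, -1) with f(c) = 0.

Yes, such a c exists.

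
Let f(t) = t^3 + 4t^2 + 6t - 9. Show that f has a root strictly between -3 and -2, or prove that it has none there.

No such root exists.

f(-3) = -18 and f(-2) = -13, both negative.
The derivative f'(t) = 3t^2 + 8t + 6 is a quadratic with discriminant 8² − 4·3·6 = -8 < 0; it never vanishes, so it is always positive (sign of the leading coefficient).
So f is strictly increasing; between -3 and -2 its values lie between f(-3) = -18 and f(-2) = -13, all negative. Therefore f has no root in (-3, -2).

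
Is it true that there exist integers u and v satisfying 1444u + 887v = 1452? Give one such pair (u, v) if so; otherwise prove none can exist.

Since gcd(1444, 887) = 1, every integer is an integer combination of 1444 and 887.
Dividing repeatedly: 1444 = 1·887 + 557, 887 = 1·557 + 330, 557 = 1·330 + 227, 330 = 1·227 + 103, 227 = 2·103 + 21, 103 = 4·21 + 19, 21 = 1·19 + 2, 19 = 9·2 + 1, 2 = 2·1 + 0.
Unwinding: 1 = 19 − 9·2 = 19 − 9·(21 − 1·19) = −9·21 + 10·19 = −9·21 + 10·(103 − 4·21) = 10·103 − 49·21 = 10·103 − 49·(227 − 2·103) = −49·227 + 108·103 = −49·227 + 108·(330 − 1·227) = 108·330 − 157·227 = 108·330 − 157·(557 − 1·330) = −157·557 + 265·330 = −157·557 + 265·(887 − 1·557) = 265·887 − 422·557 = 265·887 − 422·(1444 − 1·887) = −422·1444 + 687·887, i.e. 1444·(-422) + 887·687 = 1.
Multiplying through by 1452: u = (-422)·1452 = -612744, v = 687·1452 = 997524 is a solution.
Adding 691·887 to u and subtracting 691·1444 from v gives the tidier solution (173, -280).
Check: 1444·173 + 887·(-280) = 249812 − 248360 = 1452. ✓

u = 173, v = -280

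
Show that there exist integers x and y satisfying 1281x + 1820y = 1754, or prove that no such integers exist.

Any value of 1281x + 1820y is a multiple of gcd(1281, 1820) = 7.
But 1754 = 7·250 + 4, so 7 ∤ 1754.
Therefore 1281x + 1820y = 1754 has no solution in integers.

There are no such integers.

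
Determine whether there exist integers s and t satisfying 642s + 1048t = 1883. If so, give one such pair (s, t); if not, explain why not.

Any value of 642s + 1048t is a multiple of gcd(642, 1048) = 2.
But 1883 is not a multiple of 2 (it leaves remainder 1).
Hence no integers s, t satisfy the equation.

No such integers exist.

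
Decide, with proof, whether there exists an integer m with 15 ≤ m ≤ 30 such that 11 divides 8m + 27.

m = 20

Try m = 20: 8·20 + 27 = 187 = 17·11, which is divisible by 11.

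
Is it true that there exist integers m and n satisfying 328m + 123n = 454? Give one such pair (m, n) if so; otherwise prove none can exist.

gcd(328, 123) = 41, so every integer of the form 328m + 123n is a multiple of 41.
But 454 is not a multiple of 41 (it leaves remainder 3).
So the equation is unsolvable over ℤ.

There are no such integers.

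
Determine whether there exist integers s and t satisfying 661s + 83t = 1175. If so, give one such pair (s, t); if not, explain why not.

s = 51, t = -392

661 and 83 are coprime, so 661s + 83t ranges over all of ℤ.
Run the Euclidean algorithm on 661 and 83: 661 = 7·83 + 80, 83 = 1·80 + 3, 80 = 26·3 + 2, 3 = 1·2 + 1, 2 = 2·1 + 0.
Working back up the chain: 1 = 3 − 1·2 = 3 − (80 − 26·3) = −80 + 27·3 = −80 + 27·(83 − 1·80) = 27·83 − 28·80 = 27·83 − 28·(661 − 7·83) = −28·661 + 223·83. So 661·(-28) + 83·223 = 1.
Scaling by 1175 gives the particular solution (s, t) = (-32900, 262025).
Shifting by a multiple of (83, −661) keeps it a solution: s = -32900 + 397·83 = 51, t = 262025 − 397·661 = -392.
Indeed 661·51 + 83·(-392) = 33711 − 32536 = 1175.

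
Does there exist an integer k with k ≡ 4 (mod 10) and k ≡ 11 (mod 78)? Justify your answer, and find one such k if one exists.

gcd(10, 78) = 2. If k ≡ 4 (mod 10) and k ≡ 11 (mod 78), then k ≡ 4 (mod 2) and k ≡ 11 (mod 2).
But 4 mod 2 = 0 while 11 mod 2 = 1, a contradiction.
So no integer satisfies both congruences.

There is no such integer.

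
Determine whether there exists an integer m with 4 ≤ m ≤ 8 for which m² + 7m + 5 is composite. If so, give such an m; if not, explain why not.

m = 4

At m = 4: 4² + 7·4 + 5 = 49 = 7·7, which is composite.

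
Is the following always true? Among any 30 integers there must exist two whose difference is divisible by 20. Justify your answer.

Yes.

Partition the integers by their residue mod 20; there are 20 classes.
With 30 integers and only 20 classes, the pigeonhole principle forces two of them, say a and b, into the same class.
Their difference a − b is then a multiple of 20.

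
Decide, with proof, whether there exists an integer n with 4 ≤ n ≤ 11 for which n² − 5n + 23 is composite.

The values for n = 4, 5, …, 11 are 19, 23, 29, 37, 47, 59, 73, 89, and each of these is prime.
So no value in the range makes the expression composite.

There is no such integer n in that range.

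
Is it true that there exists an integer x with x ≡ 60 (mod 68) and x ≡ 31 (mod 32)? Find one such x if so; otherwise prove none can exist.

Both moduli are multiples of 4 = gcd(68, 32), so any solution would satisfy x ≡ 60 and x ≡ 31 modulo 4 simultaneously.
These are incompatible: 60 − 31 = 29 is not divisible by 4.
Therefore no such x exists.

There is no such integer.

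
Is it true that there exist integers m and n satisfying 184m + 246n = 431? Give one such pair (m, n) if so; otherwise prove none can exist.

No, no such integers exist.

Both 184 and 246 are divisible by gcd(184, 246) = 2, hence so is any combination 184m + 246n.
But 431 is not a multiple of 2 (it leaves remainder 1).
Hence no integers m, n satisfy the equation.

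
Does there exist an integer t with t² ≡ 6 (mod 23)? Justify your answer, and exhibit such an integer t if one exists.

t = 12

t = 12 works: 12² = 144, and 144 − 6 = 138 = 6·23.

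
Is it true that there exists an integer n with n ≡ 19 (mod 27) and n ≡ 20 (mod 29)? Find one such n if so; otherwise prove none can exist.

n = 397

The moduli 27 and 29 are coprime, so by the Chinese Remainder Theorem a unique solution modulo 783 exists.
Any solution of the first congruence is n = 19 + 27t; substituting into the second, 27t ≡ 20 − 19 ≡ 1 (mod 29).
Note 27·14 = 378 ≡ 1 (mod 29) (as 378 − 1 = 13·29), so 27⁻¹ ≡ 14.
Therefore t ≡ 14·1 = 14 (mod 29).
Taking t = 14 gives n = 19 + 27·14 = 397.
Indeed 397 ≡ 19 (mod 27) and 397 ≡ 20 (mod 29).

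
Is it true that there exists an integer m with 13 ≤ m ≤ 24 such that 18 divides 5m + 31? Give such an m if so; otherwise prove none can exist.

m = 19 works, since 5·19 + 31 = 126 = 7·18.

m = 19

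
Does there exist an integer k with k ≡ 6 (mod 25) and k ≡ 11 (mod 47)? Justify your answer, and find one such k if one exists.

Since 25 and 47 share no common factor, CRT says the pair of congruences has a solution (unique mod 1175).
Any solution of the first congruence is k = 6 + 25t; substituting into the second, 25t ≡ 11 − 6 ≡ 5 (mod 47).
Invert 25 mod 47 by the Euclidean algorithm: 47 = 1·25 + 22, 25 = 1·22 + 3, 22 = 7·3 + 1, 3 = 3·1 + 0; back-substituting, 1 = 22 − 7·3 = 22 − 7·(25 − 1·22) = −7·25 + 8·22 = −7·25 + 8·(47 − 1·25) = 8·47 − 15·25. Hence 25·(-15) ≡ 1, so 25⁻¹ ≡ -15 ≡ 32 (mod 47).
Therefore t ≡ 32·5 = 160 ≡ 19 (mod 47).
With t = 19: k = 6 + 25·19 = 481.
Indeed 481 ≡ 6 (mod 25) and 481 ≡ 11 (mod 47).

k = 481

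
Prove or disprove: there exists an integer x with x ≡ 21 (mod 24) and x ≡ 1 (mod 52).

The moduli are not coprime: gcd(24, 52) = 4. Compatibility requires 4 ∣ (1 − 21) = -20, which holds, so solutions exist.
Put x = 21 + 24t, so we need 24t ≡ 32 (mod 52), equivalently (divide by 4) 6t ≡ 8 (mod 13).
Note 6·11 = 66 ≡ 1 (mod 13) (as 66 − 1 = 5·13), so 6⁻¹ ≡ 11.
Multiplying by 11: t ≡ 11·8 = 88 ≡ 10 (mod 13).
Then x = 21 + 24·10 = 261.
Check: 261 mod 24 = 21, 261 mod 52 = 1. ✓

x = 261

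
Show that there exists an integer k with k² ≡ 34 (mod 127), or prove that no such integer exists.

Take k = 65. Then 65² = 4225 = 33·127 + 34, so 65² ≡ 34 (mod 127).

k = 65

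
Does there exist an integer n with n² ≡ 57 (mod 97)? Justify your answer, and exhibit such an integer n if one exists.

No such integer exists.

97 is prime, so by Euler's criterion 57 is a square mod 97 iff 57^((97−1)/2) = 57^48 ≡ 1 (mod 97).
Repeated squaring mod 97: 57^2 = 3249 ≡ 48; 57^4 ≡ 48² = 2304 ≡ 73; 57^8 ≡ 73² = 5329 ≡ 91; 57^16 ≡ 91² = 8281 ≡ 36; 57^32 ≡ 36² = 1296 ≡ 35.
Since 48 = 32 + 16, 57^48 ≡ 35 · 36; multiplying out mod 97: 35·36 = 1260 ≡ 96. Thus 57^48 ≡ 96 ≡ −1 (mod 97).
The value −1 means 57 is a non-residue modulo 97, so n² ≡ 57 (mod 97) is impossible.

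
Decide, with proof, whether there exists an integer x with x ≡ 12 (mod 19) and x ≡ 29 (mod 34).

The moduli 19 and 34 are coprime, so by the Chinese Remainder Theorem a unique solution modulo 646 exists.
Any solution of the first congruence is x = 12 + 19t; substituting into the second, 19t ≡ 29 − 12 ≡ 17 (mod 34).
Note 19·9 = 171 ≡ 1 (mod 34) (as 171 − 1 = 5·34), so 19⁻¹ ≡ 9.
Multiplying by 9: t ≡ 9·17 = 153 ≡ 17 (mod 34).
With t = 17: x = 12 + 19·17 = 335.
Verify: 335 = 17·19 + 12 and 335 = 9·34 + 29. ✓

x = 335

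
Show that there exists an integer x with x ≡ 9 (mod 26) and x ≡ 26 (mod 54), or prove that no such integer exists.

No such integer exists.

Reduce both congruences modulo 2, which divides 26 and 54: they say x ≡ 9 (mod 2) and x ≡ 26 (mod 2).
But 9 mod 2 = 1 while 26 mod 2 = 0, a contradiction.
Hence the system has no solution.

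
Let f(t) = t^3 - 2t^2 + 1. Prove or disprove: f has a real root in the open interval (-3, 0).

Yes, f has a root in the interval.

f(-3) = -44 and f(0) = 1, which have opposite signs.
Since f is a polynomial it is continuous on [-3, 0].
By the Intermediate Value Theorem, f takes the value 0 somewhere in the open interval.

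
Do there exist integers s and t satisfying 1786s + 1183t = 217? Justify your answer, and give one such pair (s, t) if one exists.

s = 1099, t = -1659

1786 and 1183 are coprime, so 1786s + 1183t ranges over all of ℤ.
Euclidean algorithm: 1786 = 1·1183 + 603, 1183 = 1·603 + 580, 603 = 1·580 + 23, 580 = 25·23 + 5, 23 = 4·5 + 3, 5 = 1·3 + 2, 3 = 1·2 + 1, 2 = 2·1 + 0.
Unwinding: 1 = 3 − 1·2 = 3 − (5 − 1·3) = −5 + 2·3 = −5 + 2·(23 − 4·5) = 2·23 − 9·5 = 2·23 − 9·(580 − 25·23) = −9·580 + 227·23 = −9·580 + 227·(603 − 1·580) = 227·603 − 236·580 = 227·603 − 236·(1183 − 1·603) = −236·1183 + 463·603 = −236·1183 + 463·(1786 − 1·1183) = 463·1786 − 699·1183, i.e. 1786·463 + 1183·(-699) = 1.
Times 217: 1786·100471 + 1183·(-151683) = 217, so (100471, -151683) solves it.
Shifting by a multiple of (1183, −1786) keeps it a solution: s = 100471 − 84·1183 = 1099, t = -151683 + 84·1786 = -1659.
Check: 1786·1099 + 1183·(-1659) = 1962814 − 1962597 = 217. ✓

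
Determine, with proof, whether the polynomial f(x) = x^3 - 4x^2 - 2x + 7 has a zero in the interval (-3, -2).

f(-3) = -50 and f(-2) = -13, both negative, so a sign-change argument is unavailable; we show f keeps this sign on the whole interval.
Shift to the endpoint -2: with x = -2 − u (0 < u < 1), one computes f(-2 − u) = -u^3 - 10u^2 - 26u - 13.
All 4 nonzero coefficients of this polynomial in u are negative; hence for u > 0 the value is a sum of negative terms (the constant -13 among them).
Therefore f(x) < 0 throughout (-3, -2), and f has no zero there.

No.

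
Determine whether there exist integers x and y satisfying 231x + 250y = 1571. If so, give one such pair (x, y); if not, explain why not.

x = 141, y = -124

231 and 250 are coprime, so 231x + 250y ranges over all of ℤ.
Euclidean algorithm: 250 = 1·231 + 19, 231 = 12·19 + 3, 19 = 6·3 + 1, 3 = 3·1 + 0.
Unwinding: 1 = 19 − 6·3 = 19 − 6·(231 − 12·19) = −6·231 + 73·19 = −6·231 + 73·(250 − 1·231) = 73·250 − 79·231, i.e. 231·(-79) + 250·73 = 1.
Scaling by 1571 gives the particular solution (x, y) = (-124109, 114683).
Shifting by a multiple of (250, −231) keeps it a solution: x = -124109 + 497·250 = 141, y = 114683 − 497·231 = -124.
Check: 231·141 + 250·(-124) = 32571 − 31000 = 1571. ✓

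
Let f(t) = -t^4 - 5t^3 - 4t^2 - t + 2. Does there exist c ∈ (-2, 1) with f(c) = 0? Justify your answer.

f(-2) = 12 and f(1) = -9, which have opposite signs.
Since f is a polynomial it is continuous on [-2, 1].
By the Intermediate Value Theorem, f takes the value 0 somewhere in the open interval.

Yes, such a c exists.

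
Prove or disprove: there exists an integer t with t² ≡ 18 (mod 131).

There is no such integer.

131 is prime, so by Euler's criterion 18 is a square mod 131 iff 18^((131−1)/2) = 18^65 ≡ 1 (mod 131).
Repeated squaring mod 131: 18^2 = 324 ≡ 62; 18^4 ≡ 62² = 3844 ≡ 45; 18^8 ≡ 45² = 2025 ≡ 60; 18^16 ≡ 60² = 3600 ≡ 63; 18^32 ≡ 63² = 3969 ≡ 39; 18^64 ≡ 39² = 1521 ≡ 80.
Since 65 = 64 + 1, 18^65 ≡ 80 · 18; multiplying out mod 131: 80·18 = 1440 ≡ 130. Thus 18^65 ≡ 130 ≡ −1 (mod 131).
The value −1 means 18 is a non-residue modulo 131, so t² ≡ 18 (mod 131) is impossible.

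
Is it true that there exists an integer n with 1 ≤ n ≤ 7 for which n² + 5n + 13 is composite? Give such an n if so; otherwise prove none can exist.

n = 4

At n = 4: 4² + 5·4 + 13 = 49 = 7·7, which is composite.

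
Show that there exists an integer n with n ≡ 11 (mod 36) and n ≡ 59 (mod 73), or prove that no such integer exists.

n = 1811

gcd(36, 73) = 1, so the Chinese Remainder Theorem guarantees exactly one residue class mod 2628 satisfying both.
Write n = 11 + 36t and require 11 + 36t ≡ 59 (mod 73), i.e. 36t ≡ 48 (mod 73).
Since 36·71 = 2556 = 35·73 + 1, the inverse of 36 mod 73 is 71.
Therefore t ≡ 71·48 = 3408 ≡ 50 (mod 73).
With t = 50: n = 11 + 36·50 = 1811.
Verify: 1811 = 50·36 + 11 and 1811 = 24·73 + 59. ✓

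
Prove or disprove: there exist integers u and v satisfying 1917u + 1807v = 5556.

Since gcd(1917, 1807) = 1, every integer is an integer combination of 1917 and 1807.
Dividing repeatedly: 1917 = 1·1807 + 110, 1807 = 16·110 + 47, 110 = 2·47 + 16, 47 = 2·16 + 15, 16 = 1·15 + 1, 15 = 15·1 + 0.
Back-substituting, 1 = 16 − 1·15 = 16 − (47 − 2·16) = −47 + 3·16 = −47 + 3·(110 − 2·47) = 3·110 − 7·47 = 3·110 − 7·(1807 − 16·110) = −7·1807 + 115·110 = −7·1807 + 115·(1917 − 1·1807) = 115·1917 − 122·1807; that is, 1917·115 + 1807·(-122) = 1.
Times 5556: 1917·638940 + 1807·(-677832) = 5556, so (638940, -677832) solves it.
Subtracting 353·1807 from u and adding 353·1917 to v gives the tidier solution (1069, -1131).
Check: 1917·1069 + 1807·(-1131) = 2049273 − 2043717 = 5556. ✓

u = 1069, v = -1131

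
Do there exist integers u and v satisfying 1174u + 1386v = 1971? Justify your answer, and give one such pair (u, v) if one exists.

There are no such integers.

Any value of 1174u + 1386v is a multiple of gcd(1174, 1386) = 2.
But 1971 = 2·985 + 1, so 2 ∤ 1971.
Hence no integers u, v satisfy the equation.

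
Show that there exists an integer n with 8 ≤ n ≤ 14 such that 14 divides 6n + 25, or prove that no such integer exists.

The values of 6n + 25 for n = 8, 9, …, 14 are 73, 79, 85, 91, 97, 103, 109; reduced mod 14 these are 3, 9, 1, 7, 13, 5, 11.
The residue 0 does not occur, so no n in [8, 14] makes 6n + 25 a multiple of 14.

No, no such integer n in that range exists.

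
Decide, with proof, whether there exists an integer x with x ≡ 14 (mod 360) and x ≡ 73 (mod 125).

No such integer exists.

Both moduli are multiples of 5 = gcd(360, 125), so any solution would satisfy x ≡ 14 and x ≡ 73 modulo 5 simultaneously.
But 14 mod 5 = 4 while 73 mod 5 = 3, a contradiction.
Therefore no such x exists.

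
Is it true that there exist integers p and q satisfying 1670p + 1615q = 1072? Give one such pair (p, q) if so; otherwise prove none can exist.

No such integers exist.

Any value of 1670p + 1615q is a multiple of gcd(1670, 1615) = 5.
However 1072 leaves remainder 2 on division by 5.
Therefore 1670p + 1615q = 1072 has no solution in integers.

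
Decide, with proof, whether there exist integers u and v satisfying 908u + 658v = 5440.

u = 206, v = -276

gcd(908, 658) = 2, and 2 divides 5440, so integer solutions exist.
Dividing through by 2 reduces the equation to 454u + 329v = 2720.
Run the Euclidean algorithm on 454 and 329: 454 = 1·329 + 125, 329 = 2·125 + 79, 125 = 1·79 + 46, 79 = 1·46 + 33, 46 = 1·33 + 13, 33 = 2·13 + 7, 13 = 1·7 + 6, 7 = 1·6 + 1, 6 = 6·1 + 0.
Working back up the chain: 1 = 7 − 1·6 = 7 − (13 − 1·7) = −13 + 2·7 = −13 + 2·(33 − 2·13) = 2·33 − 5·13 = 2·33 − 5·(46 − 1·33) = −5·46 + 7·33 = −5·46 + 7·(79 − 1·46) = 7·79 − 12·46 = 7·79 − 12·(125 − 1·79) = −12·125 + 19·79 = −12·125 + 19·(329 − 2·125) = 19·329 − 50·125 = 19·329 − 50·(454 − 1·329) = −50·454 + 69·329. So 454·(-50) + 329·69 = 1.
Times 2720: 454·(-136000) + 329·187680 = 2720, so (-136000, 187680) solves it.
Adding 414·329 to u and subtracting 414·454 from v gives the tidier solution (206, -276).
Check: 908·206 + 658·(-276) = 187048 − 181608 = 5440. ✓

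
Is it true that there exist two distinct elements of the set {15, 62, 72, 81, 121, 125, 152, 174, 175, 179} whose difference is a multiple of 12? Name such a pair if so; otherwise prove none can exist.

Residues mod 12: 15↦3, 62↦2, 72↦0, 81↦9, 121↦1, 125↦5, 152↦8, 174↦6, 175↦7, 179↦11.
All 10 residues are distinct, so no two elements differ by a multiple of 12.

There is no such pair.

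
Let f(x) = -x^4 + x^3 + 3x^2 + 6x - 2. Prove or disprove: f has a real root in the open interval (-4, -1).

The endpoint values f(-4) = -298 and f(-1) = -7 are both negative. Claim: f(x) < 0 for every x in (-4, -1).
Shift to the endpoint -1: with x = -1 − u (0 < u < 3), one computes f(-1 − u) = -u^4 - 5u^3 - 6u^2 - 7u - 7.
The nonzero coefficients here are all negative, so for u > 0 every term is negative (or zero), and the constant term -7 is strictly negative.
So f is strictly negative on (-4, -1); no root exists in the interval.

f has no root in that interval.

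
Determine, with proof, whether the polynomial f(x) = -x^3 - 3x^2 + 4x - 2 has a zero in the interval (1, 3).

The endpoint values f(1) = -2 and f(3) = -44 are both negative. Claim: f(x) < 0 for every x in (1, 3).
Substitute x = 1 + u, where 0 < u < 2 on the interval. Expanding, f(1 + u) = -u^3 - 6u^2 - 5u - 2.
All 4 nonzero coefficients of this polynomial in u are negative; hence for u > 0 the value is a sum of negative terms (the constant -2 among them).
So f is strictly negative on (1, 3); no root exists in the interval.

f has no root in that interval.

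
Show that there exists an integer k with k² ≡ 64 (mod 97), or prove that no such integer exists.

k = 8

Take k = 8. Then 8² = 64, and since 0 ≤ 64 < 97 this is already reduced: 8² ≡ 64 (mod 97).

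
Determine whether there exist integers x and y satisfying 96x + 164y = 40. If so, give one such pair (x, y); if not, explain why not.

gcd(96, 164) = 4, and 4 divides 40, so integer solutions exist.
Dividing through by 4 reduces the equation to 24x + 41y = 10.
Euclidean algorithm: 41 = 1·24 + 17, 24 = 1·17 + 7, 17 = 2·7 + 3, 7 = 2·3 + 1, 3 = 3·1 + 0.
Unwinding: 1 = 7 − 2·3 = 7 − 2·(17 − 2·7) = −2·17 + 5·7 = −2·17 + 5·(24 − 1·17) = 5·24 − 7·17 = 5·24 − 7·(41 − 1·24) = −7·41 + 12·24, i.e. 24·12 + 41·(-7) = 1.
Multiplying through by 10: x = 12·10 = 120, y = (-7)·10 = -70 is a solution.
The general solution is x = 120 + 41k, y = -70 − 24k; taking k = -2 gives the smaller pair x = 38, y = -22.
Indeed 96·38 + 164·(-22) = 3648 − 3608 = 40.

x = 38, y = -22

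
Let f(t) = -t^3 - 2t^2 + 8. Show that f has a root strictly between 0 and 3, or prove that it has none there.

f(0) = 8 and f(3) = -37, which have opposite signs.
As a polynomial, f is continuous on every closed interval.
By the Intermediate Value Theorem, f takes the value 0 somewhere in the open interval.

Such a root exists.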